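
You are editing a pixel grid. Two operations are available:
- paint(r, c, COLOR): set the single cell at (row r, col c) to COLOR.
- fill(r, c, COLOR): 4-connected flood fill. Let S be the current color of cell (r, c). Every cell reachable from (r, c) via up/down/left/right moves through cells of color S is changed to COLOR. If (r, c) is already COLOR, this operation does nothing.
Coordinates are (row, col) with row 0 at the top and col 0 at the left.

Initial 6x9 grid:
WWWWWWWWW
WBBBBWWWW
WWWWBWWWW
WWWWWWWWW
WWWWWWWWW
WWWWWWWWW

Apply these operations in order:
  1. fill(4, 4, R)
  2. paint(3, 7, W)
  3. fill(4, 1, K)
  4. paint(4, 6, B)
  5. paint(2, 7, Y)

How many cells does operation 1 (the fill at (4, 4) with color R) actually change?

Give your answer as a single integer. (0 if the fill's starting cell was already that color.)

After op 1 fill(4,4,R) [49 cells changed]:
RRRRRRRRR
RBBBBRRRR
RRRRBRRRR
RRRRRRRRR
RRRRRRRRR
RRRRRRRRR

Answer: 49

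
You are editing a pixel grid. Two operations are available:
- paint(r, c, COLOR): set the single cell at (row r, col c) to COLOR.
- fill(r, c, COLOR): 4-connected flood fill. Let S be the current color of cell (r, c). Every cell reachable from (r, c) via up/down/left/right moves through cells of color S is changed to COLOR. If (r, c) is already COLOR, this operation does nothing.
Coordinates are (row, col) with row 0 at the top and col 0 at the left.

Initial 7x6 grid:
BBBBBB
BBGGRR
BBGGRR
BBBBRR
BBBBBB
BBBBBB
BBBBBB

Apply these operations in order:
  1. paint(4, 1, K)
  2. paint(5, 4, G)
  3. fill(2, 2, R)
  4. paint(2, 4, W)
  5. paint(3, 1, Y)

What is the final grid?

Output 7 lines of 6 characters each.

Answer: BBBBBB
BBRRRR
BBRRWR
BYBBRR
BKBBBB
BBBBGB
BBBBBB

Derivation:
After op 1 paint(4,1,K):
BBBBBB
BBGGRR
BBGGRR
BBBBRR
BKBBBB
BBBBBB
BBBBBB
After op 2 paint(5,4,G):
BBBBBB
BBGGRR
BBGGRR
BBBBRR
BKBBBB
BBBBGB
BBBBBB
After op 3 fill(2,2,R) [4 cells changed]:
BBBBBB
BBRRRR
BBRRRR
BBBBRR
BKBBBB
BBBBGB
BBBBBB
After op 4 paint(2,4,W):
BBBBBB
BBRRRR
BBRRWR
BBBBRR
BKBBBB
BBBBGB
BBBBBB
After op 5 paint(3,1,Y):
BBBBBB
BBRRRR
BBRRWR
BYBBRR
BKBBBB
BBBBGB
BBBBBB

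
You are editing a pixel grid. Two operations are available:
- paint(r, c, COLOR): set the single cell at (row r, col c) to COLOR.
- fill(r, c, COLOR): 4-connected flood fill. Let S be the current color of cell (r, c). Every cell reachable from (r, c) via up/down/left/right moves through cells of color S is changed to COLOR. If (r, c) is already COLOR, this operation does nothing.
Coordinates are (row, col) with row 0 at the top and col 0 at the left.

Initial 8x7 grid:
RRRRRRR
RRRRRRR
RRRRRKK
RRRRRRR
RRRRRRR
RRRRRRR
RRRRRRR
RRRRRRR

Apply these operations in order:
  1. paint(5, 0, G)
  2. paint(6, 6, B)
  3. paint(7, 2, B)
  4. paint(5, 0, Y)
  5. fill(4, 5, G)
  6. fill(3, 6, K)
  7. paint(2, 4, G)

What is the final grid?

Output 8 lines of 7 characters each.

After op 1 paint(5,0,G):
RRRRRRR
RRRRRRR
RRRRRKK
RRRRRRR
RRRRRRR
GRRRRRR
RRRRRRR
RRRRRRR
After op 2 paint(6,6,B):
RRRRRRR
RRRRRRR
RRRRRKK
RRRRRRR
RRRRRRR
GRRRRRR
RRRRRRB
RRRRRRR
After op 3 paint(7,2,B):
RRRRRRR
RRRRRRR
RRRRRKK
RRRRRRR
RRRRRRR
GRRRRRR
RRRRRRB
RRBRRRR
After op 4 paint(5,0,Y):
RRRRRRR
RRRRRRR
RRRRRKK
RRRRRRR
RRRRRRR
YRRRRRR
RRRRRRB
RRBRRRR
After op 5 fill(4,5,G) [51 cells changed]:
GGGGGGG
GGGGGGG
GGGGGKK
GGGGGGG
GGGGGGG
YGGGGGG
GGGGGGB
GGBGGGG
After op 6 fill(3,6,K) [51 cells changed]:
KKKKKKK
KKKKKKK
KKKKKKK
KKKKKKK
KKKKKKK
YKKKKKK
KKKKKKB
KKBKKKK
After op 7 paint(2,4,G):
KKKKKKK
KKKKKKK
KKKKGKK
KKKKKKK
KKKKKKK
YKKKKKK
KKKKKKB
KKBKKKK

Answer: KKKKKKK
KKKKKKK
KKKKGKK
KKKKKKK
KKKKKKK
YKKKKKK
KKKKKKB
KKBKKKK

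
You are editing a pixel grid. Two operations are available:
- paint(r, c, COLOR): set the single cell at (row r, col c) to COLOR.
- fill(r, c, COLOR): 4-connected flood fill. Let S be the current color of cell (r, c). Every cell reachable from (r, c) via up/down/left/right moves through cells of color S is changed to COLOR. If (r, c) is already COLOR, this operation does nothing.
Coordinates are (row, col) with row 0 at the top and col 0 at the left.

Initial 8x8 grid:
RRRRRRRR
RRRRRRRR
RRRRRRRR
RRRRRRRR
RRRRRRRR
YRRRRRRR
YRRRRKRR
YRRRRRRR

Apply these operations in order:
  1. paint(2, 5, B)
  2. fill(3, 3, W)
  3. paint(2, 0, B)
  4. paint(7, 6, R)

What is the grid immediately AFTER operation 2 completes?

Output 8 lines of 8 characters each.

After op 1 paint(2,5,B):
RRRRRRRR
RRRRRRRR
RRRRRBRR
RRRRRRRR
RRRRRRRR
YRRRRRRR
YRRRRKRR
YRRRRRRR
After op 2 fill(3,3,W) [59 cells changed]:
WWWWWWWW
WWWWWWWW
WWWWWBWW
WWWWWWWW
WWWWWWWW
YWWWWWWW
YWWWWKWW
YWWWWWWW

Answer: WWWWWWWW
WWWWWWWW
WWWWWBWW
WWWWWWWW
WWWWWWWW
YWWWWWWW
YWWWWKWW
YWWWWWWW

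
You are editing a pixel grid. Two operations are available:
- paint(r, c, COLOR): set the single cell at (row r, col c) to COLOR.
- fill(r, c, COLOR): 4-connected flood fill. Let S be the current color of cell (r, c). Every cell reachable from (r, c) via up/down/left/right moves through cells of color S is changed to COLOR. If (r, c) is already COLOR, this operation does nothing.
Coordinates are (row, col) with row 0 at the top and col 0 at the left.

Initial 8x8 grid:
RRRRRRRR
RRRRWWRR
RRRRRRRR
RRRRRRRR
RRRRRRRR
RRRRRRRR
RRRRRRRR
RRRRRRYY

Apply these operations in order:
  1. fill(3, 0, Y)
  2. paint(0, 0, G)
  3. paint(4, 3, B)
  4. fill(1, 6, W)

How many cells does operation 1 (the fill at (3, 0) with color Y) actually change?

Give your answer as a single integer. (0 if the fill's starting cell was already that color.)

Answer: 60

Derivation:
After op 1 fill(3,0,Y) [60 cells changed]:
YYYYYYYY
YYYYWWYY
YYYYYYYY
YYYYYYYY
YYYYYYYY
YYYYYYYY
YYYYYYYY
YYYYYYYY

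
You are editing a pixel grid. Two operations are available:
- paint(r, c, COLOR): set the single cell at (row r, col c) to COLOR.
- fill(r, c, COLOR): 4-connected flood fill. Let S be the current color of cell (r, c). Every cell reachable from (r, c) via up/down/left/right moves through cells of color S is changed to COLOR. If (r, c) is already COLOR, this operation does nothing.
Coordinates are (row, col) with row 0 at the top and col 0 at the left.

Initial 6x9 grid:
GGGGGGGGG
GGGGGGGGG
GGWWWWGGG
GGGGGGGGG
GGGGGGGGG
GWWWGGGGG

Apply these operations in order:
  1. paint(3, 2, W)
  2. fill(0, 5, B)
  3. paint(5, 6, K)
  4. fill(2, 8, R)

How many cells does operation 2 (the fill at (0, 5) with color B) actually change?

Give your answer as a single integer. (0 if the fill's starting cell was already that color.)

After op 1 paint(3,2,W):
GGGGGGGGG
GGGGGGGGG
GGWWWWGGG
GGWGGGGGG
GGGGGGGGG
GWWWGGGGG
After op 2 fill(0,5,B) [46 cells changed]:
BBBBBBBBB
BBBBBBBBB
BBWWWWBBB
BBWBBBBBB
BBBBBBBBB
BWWWBBBBB

Answer: 46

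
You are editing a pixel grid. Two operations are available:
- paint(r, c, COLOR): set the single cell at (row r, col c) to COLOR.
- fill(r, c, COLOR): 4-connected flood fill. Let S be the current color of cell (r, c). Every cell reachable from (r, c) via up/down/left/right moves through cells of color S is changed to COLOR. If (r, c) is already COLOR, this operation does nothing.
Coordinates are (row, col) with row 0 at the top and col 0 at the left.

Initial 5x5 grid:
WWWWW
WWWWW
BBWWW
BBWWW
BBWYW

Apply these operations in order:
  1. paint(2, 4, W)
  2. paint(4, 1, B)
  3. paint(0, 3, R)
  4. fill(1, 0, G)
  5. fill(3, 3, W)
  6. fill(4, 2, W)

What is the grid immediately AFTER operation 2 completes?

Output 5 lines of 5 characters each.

After op 1 paint(2,4,W):
WWWWW
WWWWW
BBWWW
BBWWW
BBWYW
After op 2 paint(4,1,B):
WWWWW
WWWWW
BBWWW
BBWWW
BBWYW

Answer: WWWWW
WWWWW
BBWWW
BBWWW
BBWYW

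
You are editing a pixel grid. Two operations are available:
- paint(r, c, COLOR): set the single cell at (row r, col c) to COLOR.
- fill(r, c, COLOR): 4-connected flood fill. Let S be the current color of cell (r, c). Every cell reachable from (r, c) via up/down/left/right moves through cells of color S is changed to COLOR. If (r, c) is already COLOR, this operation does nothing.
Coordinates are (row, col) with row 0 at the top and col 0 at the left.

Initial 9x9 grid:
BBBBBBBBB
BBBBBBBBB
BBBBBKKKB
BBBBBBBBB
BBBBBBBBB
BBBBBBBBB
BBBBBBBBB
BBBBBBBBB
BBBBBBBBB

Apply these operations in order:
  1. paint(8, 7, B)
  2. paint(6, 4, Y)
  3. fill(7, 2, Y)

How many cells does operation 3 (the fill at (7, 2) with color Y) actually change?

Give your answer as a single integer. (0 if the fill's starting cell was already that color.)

After op 1 paint(8,7,B):
BBBBBBBBB
BBBBBBBBB
BBBBBKKKB
BBBBBBBBB
BBBBBBBBB
BBBBBBBBB
BBBBBBBBB
BBBBBBBBB
BBBBBBBBB
After op 2 paint(6,4,Y):
BBBBBBBBB
BBBBBBBBB
BBBBBKKKB
BBBBBBBBB
BBBBBBBBB
BBBBBBBBB
BBBBYBBBB
BBBBBBBBB
BBBBBBBBB
After op 3 fill(7,2,Y) [77 cells changed]:
YYYYYYYYY
YYYYYYYYY
YYYYYKKKY
YYYYYYYYY
YYYYYYYYY
YYYYYYYYY
YYYYYYYYY
YYYYYYYYY
YYYYYYYYY

Answer: 77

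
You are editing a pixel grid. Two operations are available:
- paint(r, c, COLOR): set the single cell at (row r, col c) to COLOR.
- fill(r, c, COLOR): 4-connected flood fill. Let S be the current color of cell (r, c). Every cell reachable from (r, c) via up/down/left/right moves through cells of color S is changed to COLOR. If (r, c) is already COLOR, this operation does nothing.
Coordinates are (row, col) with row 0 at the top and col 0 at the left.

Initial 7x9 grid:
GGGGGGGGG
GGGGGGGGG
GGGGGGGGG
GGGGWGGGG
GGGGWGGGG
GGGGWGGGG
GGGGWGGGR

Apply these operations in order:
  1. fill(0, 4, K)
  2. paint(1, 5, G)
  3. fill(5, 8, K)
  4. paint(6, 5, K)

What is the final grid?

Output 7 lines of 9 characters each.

After op 1 fill(0,4,K) [58 cells changed]:
KKKKKKKKK
KKKKKKKKK
KKKKKKKKK
KKKKWKKKK
KKKKWKKKK
KKKKWKKKK
KKKKWKKKR
After op 2 paint(1,5,G):
KKKKKKKKK
KKKKKGKKK
KKKKKKKKK
KKKKWKKKK
KKKKWKKKK
KKKKWKKKK
KKKKWKKKR
After op 3 fill(5,8,K) [0 cells changed]:
KKKKKKKKK
KKKKKGKKK
KKKKKKKKK
KKKKWKKKK
KKKKWKKKK
KKKKWKKKK
KKKKWKKKR
After op 4 paint(6,5,K):
KKKKKKKKK
KKKKKGKKK
KKKKKKKKK
KKKKWKKKK
KKKKWKKKK
KKKKWKKKK
KKKKWKKKR

Answer: KKKKKKKKK
KKKKKGKKK
KKKKKKKKK
KKKKWKKKK
KKKKWKKKK
KKKKWKKKK
KKKKWKKKR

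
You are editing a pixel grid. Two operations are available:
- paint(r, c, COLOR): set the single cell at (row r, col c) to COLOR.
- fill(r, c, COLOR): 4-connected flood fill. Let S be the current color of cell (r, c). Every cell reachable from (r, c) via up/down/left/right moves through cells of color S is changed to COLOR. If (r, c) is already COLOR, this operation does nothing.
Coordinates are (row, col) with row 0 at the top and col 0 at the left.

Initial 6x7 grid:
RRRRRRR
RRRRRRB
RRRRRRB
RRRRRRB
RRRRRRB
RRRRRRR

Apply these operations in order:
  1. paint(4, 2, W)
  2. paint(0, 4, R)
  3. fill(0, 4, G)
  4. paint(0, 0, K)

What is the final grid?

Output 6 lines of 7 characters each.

After op 1 paint(4,2,W):
RRRRRRR
RRRRRRB
RRRRRRB
RRRRRRB
RRWRRRB
RRRRRRR
After op 2 paint(0,4,R):
RRRRRRR
RRRRRRB
RRRRRRB
RRRRRRB
RRWRRRB
RRRRRRR
After op 3 fill(0,4,G) [37 cells changed]:
GGGGGGG
GGGGGGB
GGGGGGB
GGGGGGB
GGWGGGB
GGGGGGG
After op 4 paint(0,0,K):
KGGGGGG
GGGGGGB
GGGGGGB
GGGGGGB
GGWGGGB
GGGGGGG

Answer: KGGGGGG
GGGGGGB
GGGGGGB
GGGGGGB
GGWGGGB
GGGGGGG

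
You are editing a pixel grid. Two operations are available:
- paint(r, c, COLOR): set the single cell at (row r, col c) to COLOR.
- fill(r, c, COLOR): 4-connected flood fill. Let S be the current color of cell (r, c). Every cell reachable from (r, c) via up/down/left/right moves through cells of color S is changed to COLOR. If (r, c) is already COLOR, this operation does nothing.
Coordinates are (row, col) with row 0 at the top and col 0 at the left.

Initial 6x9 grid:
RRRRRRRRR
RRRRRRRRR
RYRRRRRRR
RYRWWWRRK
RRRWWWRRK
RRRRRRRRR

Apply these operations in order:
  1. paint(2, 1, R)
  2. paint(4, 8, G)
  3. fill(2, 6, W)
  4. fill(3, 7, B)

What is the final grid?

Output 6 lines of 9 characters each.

Answer: BBBBBBBBB
BBBBBBBBB
BBBBBBBBB
BYBBBBBBK
BBBBBBBBG
BBBBBBBBB

Derivation:
After op 1 paint(2,1,R):
RRRRRRRRR
RRRRRRRRR
RRRRRRRRR
RYRWWWRRK
RRRWWWRRK
RRRRRRRRR
After op 2 paint(4,8,G):
RRRRRRRRR
RRRRRRRRR
RRRRRRRRR
RYRWWWRRK
RRRWWWRRG
RRRRRRRRR
After op 3 fill(2,6,W) [45 cells changed]:
WWWWWWWWW
WWWWWWWWW
WWWWWWWWW
WYWWWWWWK
WWWWWWWWG
WWWWWWWWW
After op 4 fill(3,7,B) [51 cells changed]:
BBBBBBBBB
BBBBBBBBB
BBBBBBBBB
BYBBBBBBK
BBBBBBBBG
BBBBBBBBB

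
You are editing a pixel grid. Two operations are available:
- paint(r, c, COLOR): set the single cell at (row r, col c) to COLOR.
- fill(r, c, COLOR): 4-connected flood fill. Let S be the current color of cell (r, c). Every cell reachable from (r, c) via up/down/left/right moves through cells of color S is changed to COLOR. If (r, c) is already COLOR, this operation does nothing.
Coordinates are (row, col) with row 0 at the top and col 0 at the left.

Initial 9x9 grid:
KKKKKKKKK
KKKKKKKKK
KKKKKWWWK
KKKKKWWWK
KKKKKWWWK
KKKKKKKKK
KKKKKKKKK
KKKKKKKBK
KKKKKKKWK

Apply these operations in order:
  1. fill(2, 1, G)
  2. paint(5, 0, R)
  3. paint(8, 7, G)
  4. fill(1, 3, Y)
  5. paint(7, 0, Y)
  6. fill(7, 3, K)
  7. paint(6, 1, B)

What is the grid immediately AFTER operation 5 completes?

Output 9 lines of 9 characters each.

Answer: YYYYYYYYY
YYYYYYYYY
YYYYYWWWY
YYYYYWWWY
YYYYYWWWY
RYYYYYYYY
YYYYYYYYY
YYYYYYYBY
YYYYYYYYY

Derivation:
After op 1 fill(2,1,G) [70 cells changed]:
GGGGGGGGG
GGGGGGGGG
GGGGGWWWG
GGGGGWWWG
GGGGGWWWG
GGGGGGGGG
GGGGGGGGG
GGGGGGGBG
GGGGGGGWG
After op 2 paint(5,0,R):
GGGGGGGGG
GGGGGGGGG
GGGGGWWWG
GGGGGWWWG
GGGGGWWWG
RGGGGGGGG
GGGGGGGGG
GGGGGGGBG
GGGGGGGWG
After op 3 paint(8,7,G):
GGGGGGGGG
GGGGGGGGG
GGGGGWWWG
GGGGGWWWG
GGGGGWWWG
RGGGGGGGG
GGGGGGGGG
GGGGGGGBG
GGGGGGGGG
After op 4 fill(1,3,Y) [70 cells changed]:
YYYYYYYYY
YYYYYYYYY
YYYYYWWWY
YYYYYWWWY
YYYYYWWWY
RYYYYYYYY
YYYYYYYYY
YYYYYYYBY
YYYYYYYYY
After op 5 paint(7,0,Y):
YYYYYYYYY
YYYYYYYYY
YYYYYWWWY
YYYYYWWWY
YYYYYWWWY
RYYYYYYYY
YYYYYYYYY
YYYYYYYBY
YYYYYYYYY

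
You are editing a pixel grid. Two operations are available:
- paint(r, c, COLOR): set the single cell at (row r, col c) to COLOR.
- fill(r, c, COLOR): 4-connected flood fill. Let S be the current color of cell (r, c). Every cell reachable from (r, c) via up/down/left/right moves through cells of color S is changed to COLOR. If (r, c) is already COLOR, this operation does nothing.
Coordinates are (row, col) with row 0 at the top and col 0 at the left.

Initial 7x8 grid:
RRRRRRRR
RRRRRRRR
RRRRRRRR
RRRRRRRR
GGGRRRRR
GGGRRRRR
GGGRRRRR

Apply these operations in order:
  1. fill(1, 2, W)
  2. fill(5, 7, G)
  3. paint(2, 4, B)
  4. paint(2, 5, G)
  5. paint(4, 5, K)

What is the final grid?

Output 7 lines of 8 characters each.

Answer: GGGGGGGG
GGGGGGGG
GGGGBGGG
GGGGGGGG
GGGGGKGG
GGGGGGGG
GGGGGGGG

Derivation:
After op 1 fill(1,2,W) [47 cells changed]:
WWWWWWWW
WWWWWWWW
WWWWWWWW
WWWWWWWW
GGGWWWWW
GGGWWWWW
GGGWWWWW
After op 2 fill(5,7,G) [47 cells changed]:
GGGGGGGG
GGGGGGGG
GGGGGGGG
GGGGGGGG
GGGGGGGG
GGGGGGGG
GGGGGGGG
After op 3 paint(2,4,B):
GGGGGGGG
GGGGGGGG
GGGGBGGG
GGGGGGGG
GGGGGGGG
GGGGGGGG
GGGGGGGG
After op 4 paint(2,5,G):
GGGGGGGG
GGGGGGGG
GGGGBGGG
GGGGGGGG
GGGGGGGG
GGGGGGGG
GGGGGGGG
After op 5 paint(4,5,K):
GGGGGGGG
GGGGGGGG
GGGGBGGG
GGGGGGGG
GGGGGKGG
GGGGGGGG
GGGGGGGG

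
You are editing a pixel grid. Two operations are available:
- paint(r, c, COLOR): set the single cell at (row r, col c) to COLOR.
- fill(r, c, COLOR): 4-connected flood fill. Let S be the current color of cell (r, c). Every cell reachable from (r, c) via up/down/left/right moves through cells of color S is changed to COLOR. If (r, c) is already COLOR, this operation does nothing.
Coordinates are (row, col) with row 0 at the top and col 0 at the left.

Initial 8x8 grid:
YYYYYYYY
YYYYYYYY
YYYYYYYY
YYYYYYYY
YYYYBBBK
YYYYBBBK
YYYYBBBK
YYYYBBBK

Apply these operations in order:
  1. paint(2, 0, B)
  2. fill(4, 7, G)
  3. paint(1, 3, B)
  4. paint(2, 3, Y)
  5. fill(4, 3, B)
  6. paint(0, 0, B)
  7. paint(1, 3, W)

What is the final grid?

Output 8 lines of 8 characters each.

Answer: BBBBBBBB
BBBWBBBB
BBBBBBBB
BBBBBBBB
BBBBBBBG
BBBBBBBG
BBBBBBBG
BBBBBBBG

Derivation:
After op 1 paint(2,0,B):
YYYYYYYY
YYYYYYYY
BYYYYYYY
YYYYYYYY
YYYYBBBK
YYYYBBBK
YYYYBBBK
YYYYBBBK
After op 2 fill(4,7,G) [4 cells changed]:
YYYYYYYY
YYYYYYYY
BYYYYYYY
YYYYYYYY
YYYYBBBG
YYYYBBBG
YYYYBBBG
YYYYBBBG
After op 3 paint(1,3,B):
YYYYYYYY
YYYBYYYY
BYYYYYYY
YYYYYYYY
YYYYBBBG
YYYYBBBG
YYYYBBBG
YYYYBBBG
After op 4 paint(2,3,Y):
YYYYYYYY
YYYBYYYY
BYYYYYYY
YYYYYYYY
YYYYBBBG
YYYYBBBG
YYYYBBBG
YYYYBBBG
After op 5 fill(4,3,B) [46 cells changed]:
BBBBBBBB
BBBBBBBB
BBBBBBBB
BBBBBBBB
BBBBBBBG
BBBBBBBG
BBBBBBBG
BBBBBBBG
After op 6 paint(0,0,B):
BBBBBBBB
BBBBBBBB
BBBBBBBB
BBBBBBBB
BBBBBBBG
BBBBBBBG
BBBBBBBG
BBBBBBBG
After op 7 paint(1,3,W):
BBBBBBBB
BBBWBBBB
BBBBBBBB
BBBBBBBB
BBBBBBBG
BBBBBBBG
BBBBBBBG
BBBBBBBG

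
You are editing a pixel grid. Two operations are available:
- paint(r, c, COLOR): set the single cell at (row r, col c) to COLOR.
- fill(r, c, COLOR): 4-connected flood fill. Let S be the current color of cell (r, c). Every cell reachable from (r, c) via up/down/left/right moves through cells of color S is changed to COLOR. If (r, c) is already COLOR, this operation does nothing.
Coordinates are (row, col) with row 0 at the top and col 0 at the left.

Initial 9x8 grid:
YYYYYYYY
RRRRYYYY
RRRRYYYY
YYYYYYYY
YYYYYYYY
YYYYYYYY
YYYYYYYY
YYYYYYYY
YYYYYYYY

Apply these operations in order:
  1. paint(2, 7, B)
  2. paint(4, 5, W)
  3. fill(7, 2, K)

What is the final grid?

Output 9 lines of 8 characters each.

After op 1 paint(2,7,B):
YYYYYYYY
RRRRYYYY
RRRRYYYB
YYYYYYYY
YYYYYYYY
YYYYYYYY
YYYYYYYY
YYYYYYYY
YYYYYYYY
After op 2 paint(4,5,W):
YYYYYYYY
RRRRYYYY
RRRRYYYB
YYYYYYYY
YYYYYWYY
YYYYYYYY
YYYYYYYY
YYYYYYYY
YYYYYYYY
After op 3 fill(7,2,K) [62 cells changed]:
KKKKKKKK
RRRRKKKK
RRRRKKKB
KKKKKKKK
KKKKKWKK
KKKKKKKK
KKKKKKKK
KKKKKKKK
KKKKKKKK

Answer: KKKKKKKK
RRRRKKKK
RRRRKKKB
KKKKKKKK
KKKKKWKK
KKKKKKKK
KKKKKKKK
KKKKKKKK
KKKKKKKK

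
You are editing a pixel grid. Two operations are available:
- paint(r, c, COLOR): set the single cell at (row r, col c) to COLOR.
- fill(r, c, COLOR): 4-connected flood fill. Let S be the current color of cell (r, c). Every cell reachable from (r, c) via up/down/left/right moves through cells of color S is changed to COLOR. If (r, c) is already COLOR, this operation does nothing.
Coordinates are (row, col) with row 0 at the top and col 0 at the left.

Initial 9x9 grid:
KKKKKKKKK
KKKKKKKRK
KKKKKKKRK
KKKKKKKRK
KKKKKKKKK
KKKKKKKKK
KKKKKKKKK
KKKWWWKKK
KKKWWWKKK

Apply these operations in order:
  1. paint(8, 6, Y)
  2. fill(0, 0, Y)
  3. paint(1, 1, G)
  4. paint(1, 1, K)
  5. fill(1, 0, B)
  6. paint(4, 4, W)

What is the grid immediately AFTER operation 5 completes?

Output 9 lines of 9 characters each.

After op 1 paint(8,6,Y):
KKKKKKKKK
KKKKKKKRK
KKKKKKKRK
KKKKKKKRK
KKKKKKKKK
KKKKKKKKK
KKKKKKKKK
KKKWWWKKK
KKKWWWYKK
After op 2 fill(0,0,Y) [71 cells changed]:
YYYYYYYYY
YYYYYYYRY
YYYYYYYRY
YYYYYYYRY
YYYYYYYYY
YYYYYYYYY
YYYYYYYYY
YYYWWWYYY
YYYWWWYYY
After op 3 paint(1,1,G):
YYYYYYYYY
YGYYYYYRY
YYYYYYYRY
YYYYYYYRY
YYYYYYYYY
YYYYYYYYY
YYYYYYYYY
YYYWWWYYY
YYYWWWYYY
After op 4 paint(1,1,K):
YYYYYYYYY
YKYYYYYRY
YYYYYYYRY
YYYYYYYRY
YYYYYYYYY
YYYYYYYYY
YYYYYYYYY
YYYWWWYYY
YYYWWWYYY
After op 5 fill(1,0,B) [71 cells changed]:
BBBBBBBBB
BKBBBBBRB
BBBBBBBRB
BBBBBBBRB
BBBBBBBBB
BBBBBBBBB
BBBBBBBBB
BBBWWWBBB
BBBWWWBBB

Answer: BBBBBBBBB
BKBBBBBRB
BBBBBBBRB
BBBBBBBRB
BBBBBBBBB
BBBBBBBBB
BBBBBBBBB
BBBWWWBBB
BBBWWWBBB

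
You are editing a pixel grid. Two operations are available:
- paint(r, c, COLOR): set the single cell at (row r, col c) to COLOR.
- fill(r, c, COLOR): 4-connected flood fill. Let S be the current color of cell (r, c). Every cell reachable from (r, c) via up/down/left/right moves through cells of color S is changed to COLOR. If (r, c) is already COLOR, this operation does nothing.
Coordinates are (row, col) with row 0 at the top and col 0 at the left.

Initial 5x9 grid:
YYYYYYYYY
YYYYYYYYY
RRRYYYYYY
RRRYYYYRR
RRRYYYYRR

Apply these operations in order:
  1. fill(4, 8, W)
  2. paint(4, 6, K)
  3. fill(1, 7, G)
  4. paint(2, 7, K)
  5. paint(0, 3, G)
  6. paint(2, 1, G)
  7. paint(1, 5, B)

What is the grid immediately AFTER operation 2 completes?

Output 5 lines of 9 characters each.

After op 1 fill(4,8,W) [4 cells changed]:
YYYYYYYYY
YYYYYYYYY
RRRYYYYYY
RRRYYYYWW
RRRYYYYWW
After op 2 paint(4,6,K):
YYYYYYYYY
YYYYYYYYY
RRRYYYYYY
RRRYYYYWW
RRRYYYKWW

Answer: YYYYYYYYY
YYYYYYYYY
RRRYYYYYY
RRRYYYYWW
RRRYYYKWW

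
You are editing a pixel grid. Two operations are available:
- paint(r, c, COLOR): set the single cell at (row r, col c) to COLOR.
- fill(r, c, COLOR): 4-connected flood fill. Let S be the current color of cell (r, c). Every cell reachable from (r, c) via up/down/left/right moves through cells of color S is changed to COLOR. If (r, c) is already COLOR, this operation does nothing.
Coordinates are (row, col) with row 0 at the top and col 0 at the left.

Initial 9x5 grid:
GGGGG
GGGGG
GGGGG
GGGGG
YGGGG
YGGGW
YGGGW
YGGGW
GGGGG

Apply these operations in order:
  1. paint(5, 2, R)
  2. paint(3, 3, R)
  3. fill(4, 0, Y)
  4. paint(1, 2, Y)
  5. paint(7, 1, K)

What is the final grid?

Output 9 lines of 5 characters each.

After op 1 paint(5,2,R):
GGGGG
GGGGG
GGGGG
GGGGG
YGGGG
YGRGW
YGGGW
YGGGW
GGGGG
After op 2 paint(3,3,R):
GGGGG
GGGGG
GGGGG
GGGRG
YGGGG
YGRGW
YGGGW
YGGGW
GGGGG
After op 3 fill(4,0,Y) [0 cells changed]:
GGGGG
GGGGG
GGGGG
GGGRG
YGGGG
YGRGW
YGGGW
YGGGW
GGGGG
After op 4 paint(1,2,Y):
GGGGG
GGYGG
GGGGG
GGGRG
YGGGG
YGRGW
YGGGW
YGGGW
GGGGG
After op 5 paint(7,1,K):
GGGGG
GGYGG
GGGGG
GGGRG
YGGGG
YGRGW
YGGGW
YKGGW
GGGGG

Answer: GGGGG
GGYGG
GGGGG
GGGRG
YGGGG
YGRGW
YGGGW
YKGGW
GGGGG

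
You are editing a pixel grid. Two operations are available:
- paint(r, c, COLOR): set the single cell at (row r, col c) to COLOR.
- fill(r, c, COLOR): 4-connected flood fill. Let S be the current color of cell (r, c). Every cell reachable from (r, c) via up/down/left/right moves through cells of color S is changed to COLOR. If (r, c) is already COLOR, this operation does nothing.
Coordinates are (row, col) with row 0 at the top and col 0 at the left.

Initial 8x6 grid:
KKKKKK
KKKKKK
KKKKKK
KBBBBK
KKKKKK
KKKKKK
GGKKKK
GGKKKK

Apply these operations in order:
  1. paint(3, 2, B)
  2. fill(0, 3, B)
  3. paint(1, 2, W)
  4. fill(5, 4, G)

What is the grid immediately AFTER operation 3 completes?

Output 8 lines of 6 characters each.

Answer: BBBBBB
BBWBBB
BBBBBB
BBBBBB
BBBBBB
BBBBBB
GGBBBB
GGBBBB

Derivation:
After op 1 paint(3,2,B):
KKKKKK
KKKKKK
KKKKKK
KBBBBK
KKKKKK
KKKKKK
GGKKKK
GGKKKK
After op 2 fill(0,3,B) [40 cells changed]:
BBBBBB
BBBBBB
BBBBBB
BBBBBB
BBBBBB
BBBBBB
GGBBBB
GGBBBB
After op 3 paint(1,2,W):
BBBBBB
BBWBBB
BBBBBB
BBBBBB
BBBBBB
BBBBBB
GGBBBB
GGBBBB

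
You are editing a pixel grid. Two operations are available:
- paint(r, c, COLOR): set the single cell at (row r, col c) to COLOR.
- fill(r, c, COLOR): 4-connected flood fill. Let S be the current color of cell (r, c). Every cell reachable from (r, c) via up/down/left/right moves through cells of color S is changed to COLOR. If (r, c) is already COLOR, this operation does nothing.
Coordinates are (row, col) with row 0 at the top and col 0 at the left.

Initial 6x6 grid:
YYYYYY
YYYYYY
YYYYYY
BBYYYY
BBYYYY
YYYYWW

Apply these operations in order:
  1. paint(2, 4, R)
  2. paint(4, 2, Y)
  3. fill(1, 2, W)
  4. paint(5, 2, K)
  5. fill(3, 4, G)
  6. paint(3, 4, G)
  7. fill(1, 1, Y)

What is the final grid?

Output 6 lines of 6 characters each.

After op 1 paint(2,4,R):
YYYYYY
YYYYYY
YYYYRY
BBYYYY
BBYYYY
YYYYWW
After op 2 paint(4,2,Y):
YYYYYY
YYYYYY
YYYYRY
BBYYYY
BBYYYY
YYYYWW
After op 3 fill(1,2,W) [29 cells changed]:
WWWWWW
WWWWWW
WWWWRW
BBWWWW
BBWWWW
WWWWWW
After op 4 paint(5,2,K):
WWWWWW
WWWWWW
WWWWRW
BBWWWW
BBWWWW
WWKWWW
After op 5 fill(3,4,G) [28 cells changed]:
GGGGGG
GGGGGG
GGGGRG
BBGGGG
BBGGGG
WWKGGG
After op 6 paint(3,4,G):
GGGGGG
GGGGGG
GGGGRG
BBGGGG
BBGGGG
WWKGGG
After op 7 fill(1,1,Y) [28 cells changed]:
YYYYYY
YYYYYY
YYYYRY
BBYYYY
BBYYYY
WWKYYY

Answer: YYYYYY
YYYYYY
YYYYRY
BBYYYY
BBYYYY
WWKYYY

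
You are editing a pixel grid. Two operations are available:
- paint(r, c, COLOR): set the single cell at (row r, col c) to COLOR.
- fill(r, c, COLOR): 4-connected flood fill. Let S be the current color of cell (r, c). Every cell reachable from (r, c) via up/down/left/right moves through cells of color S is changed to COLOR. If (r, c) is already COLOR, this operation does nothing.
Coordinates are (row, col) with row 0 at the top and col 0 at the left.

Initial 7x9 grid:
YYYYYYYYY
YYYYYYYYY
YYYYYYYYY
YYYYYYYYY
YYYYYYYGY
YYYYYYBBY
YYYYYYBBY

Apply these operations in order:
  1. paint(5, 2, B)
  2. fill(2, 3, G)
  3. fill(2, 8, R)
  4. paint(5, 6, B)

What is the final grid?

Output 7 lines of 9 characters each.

Answer: RRRRRRRRR
RRRRRRRRR
RRRRRRRRR
RRRRRRRRR
RRRRRRRRR
RRBRRRBBR
RRRRRRBBR

Derivation:
After op 1 paint(5,2,B):
YYYYYYYYY
YYYYYYYYY
YYYYYYYYY
YYYYYYYYY
YYYYYYYGY
YYBYYYBBY
YYYYYYBBY
After op 2 fill(2,3,G) [57 cells changed]:
GGGGGGGGG
GGGGGGGGG
GGGGGGGGG
GGGGGGGGG
GGGGGGGGG
GGBGGGBBG
GGGGGGBBG
After op 3 fill(2,8,R) [58 cells changed]:
RRRRRRRRR
RRRRRRRRR
RRRRRRRRR
RRRRRRRRR
RRRRRRRRR
RRBRRRBBR
RRRRRRBBR
After op 4 paint(5,6,B):
RRRRRRRRR
RRRRRRRRR
RRRRRRRRR
RRRRRRRRR
RRRRRRRRR
RRBRRRBBR
RRRRRRBBR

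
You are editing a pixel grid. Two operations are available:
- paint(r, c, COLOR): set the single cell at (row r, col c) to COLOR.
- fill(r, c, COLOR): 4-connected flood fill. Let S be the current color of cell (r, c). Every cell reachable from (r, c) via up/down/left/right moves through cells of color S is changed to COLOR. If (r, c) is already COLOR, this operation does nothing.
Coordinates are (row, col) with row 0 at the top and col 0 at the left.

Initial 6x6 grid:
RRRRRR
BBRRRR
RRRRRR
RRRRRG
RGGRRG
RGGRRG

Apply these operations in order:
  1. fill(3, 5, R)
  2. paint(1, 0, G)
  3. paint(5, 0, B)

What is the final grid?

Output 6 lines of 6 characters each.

After op 1 fill(3,5,R) [3 cells changed]:
RRRRRR
BBRRRR
RRRRRR
RRRRRR
RGGRRR
RGGRRR
After op 2 paint(1,0,G):
RRRRRR
GBRRRR
RRRRRR
RRRRRR
RGGRRR
RGGRRR
After op 3 paint(5,0,B):
RRRRRR
GBRRRR
RRRRRR
RRRRRR
RGGRRR
BGGRRR

Answer: RRRRRR
GBRRRR
RRRRRR
RRRRRR
RGGRRR
BGGRRR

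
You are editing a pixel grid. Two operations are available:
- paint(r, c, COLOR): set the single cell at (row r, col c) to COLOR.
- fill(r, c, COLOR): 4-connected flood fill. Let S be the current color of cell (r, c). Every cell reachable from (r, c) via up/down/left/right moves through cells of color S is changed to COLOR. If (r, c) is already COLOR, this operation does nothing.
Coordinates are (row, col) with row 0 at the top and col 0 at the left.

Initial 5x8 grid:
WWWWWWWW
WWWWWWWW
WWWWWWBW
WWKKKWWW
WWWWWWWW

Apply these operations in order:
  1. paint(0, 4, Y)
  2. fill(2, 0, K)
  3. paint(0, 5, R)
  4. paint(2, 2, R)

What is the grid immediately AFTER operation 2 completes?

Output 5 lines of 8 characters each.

After op 1 paint(0,4,Y):
WWWWYWWW
WWWWWWWW
WWWWWWBW
WWKKKWWW
WWWWWWWW
After op 2 fill(2,0,K) [35 cells changed]:
KKKKYKKK
KKKKKKKK
KKKKKKBK
KKKKKKKK
KKKKKKKK

Answer: KKKKYKKK
KKKKKKKK
KKKKKKBK
KKKKKKKK
KKKKKKKK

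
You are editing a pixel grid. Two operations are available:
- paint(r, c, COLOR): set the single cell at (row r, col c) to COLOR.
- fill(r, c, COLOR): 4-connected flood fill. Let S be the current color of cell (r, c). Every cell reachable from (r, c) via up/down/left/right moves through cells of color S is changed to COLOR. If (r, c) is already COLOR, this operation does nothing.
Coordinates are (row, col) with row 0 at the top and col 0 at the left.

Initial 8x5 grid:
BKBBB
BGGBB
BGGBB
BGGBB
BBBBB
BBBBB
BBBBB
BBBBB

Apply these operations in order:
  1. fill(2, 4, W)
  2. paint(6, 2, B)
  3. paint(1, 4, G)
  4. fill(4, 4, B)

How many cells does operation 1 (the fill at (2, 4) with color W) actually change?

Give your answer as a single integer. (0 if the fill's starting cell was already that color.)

After op 1 fill(2,4,W) [33 cells changed]:
WKWWW
WGGWW
WGGWW
WGGWW
WWWWW
WWWWW
WWWWW
WWWWW

Answer: 33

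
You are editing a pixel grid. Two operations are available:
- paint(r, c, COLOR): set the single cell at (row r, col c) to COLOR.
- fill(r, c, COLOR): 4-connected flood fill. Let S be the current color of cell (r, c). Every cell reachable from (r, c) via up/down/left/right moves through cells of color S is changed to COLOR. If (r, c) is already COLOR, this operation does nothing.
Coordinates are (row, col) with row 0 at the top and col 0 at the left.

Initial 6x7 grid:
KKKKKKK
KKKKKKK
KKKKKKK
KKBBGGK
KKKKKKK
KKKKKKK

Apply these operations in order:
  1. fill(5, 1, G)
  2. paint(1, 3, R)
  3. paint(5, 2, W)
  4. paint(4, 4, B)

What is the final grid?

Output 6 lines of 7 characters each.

Answer: GGGGGGG
GGGRGGG
GGGGGGG
GGBBGGG
GGGGBGG
GGWGGGG

Derivation:
After op 1 fill(5,1,G) [38 cells changed]:
GGGGGGG
GGGGGGG
GGGGGGG
GGBBGGG
GGGGGGG
GGGGGGG
After op 2 paint(1,3,R):
GGGGGGG
GGGRGGG
GGGGGGG
GGBBGGG
GGGGGGG
GGGGGGG
After op 3 paint(5,2,W):
GGGGGGG
GGGRGGG
GGGGGGG
GGBBGGG
GGGGGGG
GGWGGGG
After op 4 paint(4,4,B):
GGGGGGG
GGGRGGG
GGGGGGG
GGBBGGG
GGGGBGG
GGWGGGG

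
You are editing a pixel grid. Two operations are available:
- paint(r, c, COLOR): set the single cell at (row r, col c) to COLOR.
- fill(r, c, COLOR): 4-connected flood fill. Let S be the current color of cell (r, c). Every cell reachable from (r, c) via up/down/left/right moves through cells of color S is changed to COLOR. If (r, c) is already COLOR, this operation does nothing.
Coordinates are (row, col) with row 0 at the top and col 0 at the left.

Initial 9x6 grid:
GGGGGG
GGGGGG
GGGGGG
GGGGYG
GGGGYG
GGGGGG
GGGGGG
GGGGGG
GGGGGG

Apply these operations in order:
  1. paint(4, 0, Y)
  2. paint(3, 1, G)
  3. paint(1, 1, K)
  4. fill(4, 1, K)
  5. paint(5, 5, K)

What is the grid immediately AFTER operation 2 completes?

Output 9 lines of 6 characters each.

Answer: GGGGGG
GGGGGG
GGGGGG
GGGGYG
YGGGYG
GGGGGG
GGGGGG
GGGGGG
GGGGGG

Derivation:
After op 1 paint(4,0,Y):
GGGGGG
GGGGGG
GGGGGG
GGGGYG
YGGGYG
GGGGGG
GGGGGG
GGGGGG
GGGGGG
After op 2 paint(3,1,G):
GGGGGG
GGGGGG
GGGGGG
GGGGYG
YGGGYG
GGGGGG
GGGGGG
GGGGGG
GGGGGG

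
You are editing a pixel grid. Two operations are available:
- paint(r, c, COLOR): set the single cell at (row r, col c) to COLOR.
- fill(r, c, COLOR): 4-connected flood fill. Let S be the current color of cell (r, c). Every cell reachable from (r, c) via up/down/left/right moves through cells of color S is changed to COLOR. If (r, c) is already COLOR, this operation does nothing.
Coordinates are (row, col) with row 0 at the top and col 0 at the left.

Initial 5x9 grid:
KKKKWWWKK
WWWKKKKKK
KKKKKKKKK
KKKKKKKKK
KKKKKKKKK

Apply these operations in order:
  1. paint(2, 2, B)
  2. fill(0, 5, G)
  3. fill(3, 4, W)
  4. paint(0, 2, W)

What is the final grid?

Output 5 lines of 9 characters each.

Answer: WWWWGGGWW
WWWWWWWWW
WWBWWWWWW
WWWWWWWWW
WWWWWWWWW

Derivation:
After op 1 paint(2,2,B):
KKKKWWWKK
WWWKKKKKK
KKBKKKKKK
KKKKKKKKK
KKKKKKKKK
After op 2 fill(0,5,G) [3 cells changed]:
KKKKGGGKK
WWWKKKKKK
KKBKKKKKK
KKKKKKKKK
KKKKKKKKK
After op 3 fill(3,4,W) [38 cells changed]:
WWWWGGGWW
WWWWWWWWW
WWBWWWWWW
WWWWWWWWW
WWWWWWWWW
After op 4 paint(0,2,W):
WWWWGGGWW
WWWWWWWWW
WWBWWWWWW
WWWWWWWWW
WWWWWWWWW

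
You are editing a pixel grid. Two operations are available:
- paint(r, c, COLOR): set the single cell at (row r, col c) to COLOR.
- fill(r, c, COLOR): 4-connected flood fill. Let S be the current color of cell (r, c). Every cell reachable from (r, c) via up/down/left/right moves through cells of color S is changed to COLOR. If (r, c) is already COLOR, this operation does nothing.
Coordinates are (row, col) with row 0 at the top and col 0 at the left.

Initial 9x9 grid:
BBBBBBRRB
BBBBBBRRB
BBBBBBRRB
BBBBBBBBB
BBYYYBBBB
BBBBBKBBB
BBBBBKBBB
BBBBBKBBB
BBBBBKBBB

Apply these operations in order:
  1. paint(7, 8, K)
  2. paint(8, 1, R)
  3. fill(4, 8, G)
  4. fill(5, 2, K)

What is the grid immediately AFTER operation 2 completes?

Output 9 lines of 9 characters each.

Answer: BBBBBBRRB
BBBBBBRRB
BBBBBBRRB
BBBBBBBBB
BBYYYBBBB
BBBBBKBBB
BBBBBKBBB
BBBBBKBBK
BRBBBKBBB

Derivation:
After op 1 paint(7,8,K):
BBBBBBRRB
BBBBBBRRB
BBBBBBRRB
BBBBBBBBB
BBYYYBBBB
BBBBBKBBB
BBBBBKBBB
BBBBBKBBK
BBBBBKBBB
After op 2 paint(8,1,R):
BBBBBBRRB
BBBBBBRRB
BBBBBBRRB
BBBBBBBBB
BBYYYBBBB
BBBBBKBBB
BBBBBKBBB
BBBBBKBBK
BRBBBKBBB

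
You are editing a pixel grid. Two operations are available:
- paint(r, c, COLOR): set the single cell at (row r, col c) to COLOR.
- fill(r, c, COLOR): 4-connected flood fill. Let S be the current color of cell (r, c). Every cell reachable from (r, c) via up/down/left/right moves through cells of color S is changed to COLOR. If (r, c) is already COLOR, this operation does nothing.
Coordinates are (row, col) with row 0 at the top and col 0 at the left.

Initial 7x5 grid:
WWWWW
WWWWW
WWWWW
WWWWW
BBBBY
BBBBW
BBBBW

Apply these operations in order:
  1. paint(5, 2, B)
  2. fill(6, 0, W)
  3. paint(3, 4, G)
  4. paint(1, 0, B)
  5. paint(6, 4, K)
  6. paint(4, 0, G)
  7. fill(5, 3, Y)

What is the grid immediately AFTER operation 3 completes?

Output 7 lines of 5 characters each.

Answer: WWWWW
WWWWW
WWWWW
WWWWG
WWWWY
WWWWW
WWWWW

Derivation:
After op 1 paint(5,2,B):
WWWWW
WWWWW
WWWWW
WWWWW
BBBBY
BBBBW
BBBBW
After op 2 fill(6,0,W) [12 cells changed]:
WWWWW
WWWWW
WWWWW
WWWWW
WWWWY
WWWWW
WWWWW
After op 3 paint(3,4,G):
WWWWW
WWWWW
WWWWW
WWWWG
WWWWY
WWWWW
WWWWW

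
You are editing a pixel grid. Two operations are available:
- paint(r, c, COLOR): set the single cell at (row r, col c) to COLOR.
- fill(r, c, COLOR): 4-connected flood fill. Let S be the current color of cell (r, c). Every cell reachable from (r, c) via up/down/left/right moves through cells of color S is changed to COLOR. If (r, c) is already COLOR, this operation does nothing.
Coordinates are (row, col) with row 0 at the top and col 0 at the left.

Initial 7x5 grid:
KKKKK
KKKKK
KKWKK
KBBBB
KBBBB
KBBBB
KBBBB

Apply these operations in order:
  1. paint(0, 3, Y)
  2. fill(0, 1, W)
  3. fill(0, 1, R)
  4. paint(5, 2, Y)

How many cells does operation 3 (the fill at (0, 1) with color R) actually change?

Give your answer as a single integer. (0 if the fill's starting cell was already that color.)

Answer: 18

Derivation:
After op 1 paint(0,3,Y):
KKKYK
KKKKK
KKWKK
KBBBB
KBBBB
KBBBB
KBBBB
After op 2 fill(0,1,W) [17 cells changed]:
WWWYW
WWWWW
WWWWW
WBBBB
WBBBB
WBBBB
WBBBB
After op 3 fill(0,1,R) [18 cells changed]:
RRRYR
RRRRR
RRRRR
RBBBB
RBBBB
RBBBB
RBBBB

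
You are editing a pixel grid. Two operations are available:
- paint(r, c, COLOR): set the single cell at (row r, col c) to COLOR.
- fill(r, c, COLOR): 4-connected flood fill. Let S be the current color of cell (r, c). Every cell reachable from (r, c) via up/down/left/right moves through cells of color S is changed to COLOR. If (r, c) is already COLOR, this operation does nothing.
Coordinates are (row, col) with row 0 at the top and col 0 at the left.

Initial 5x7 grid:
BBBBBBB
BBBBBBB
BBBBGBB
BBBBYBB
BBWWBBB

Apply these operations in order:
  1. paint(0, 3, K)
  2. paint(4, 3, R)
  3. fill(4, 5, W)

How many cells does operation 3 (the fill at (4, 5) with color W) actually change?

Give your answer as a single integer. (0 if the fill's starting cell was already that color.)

After op 1 paint(0,3,K):
BBBKBBB
BBBBBBB
BBBBGBB
BBBBYBB
BBWWBBB
After op 2 paint(4,3,R):
BBBKBBB
BBBBBBB
BBBBGBB
BBBBYBB
BBWRBBB
After op 3 fill(4,5,W) [30 cells changed]:
WWWKWWW
WWWWWWW
WWWWGWW
WWWWYWW
WWWRWWW

Answer: 30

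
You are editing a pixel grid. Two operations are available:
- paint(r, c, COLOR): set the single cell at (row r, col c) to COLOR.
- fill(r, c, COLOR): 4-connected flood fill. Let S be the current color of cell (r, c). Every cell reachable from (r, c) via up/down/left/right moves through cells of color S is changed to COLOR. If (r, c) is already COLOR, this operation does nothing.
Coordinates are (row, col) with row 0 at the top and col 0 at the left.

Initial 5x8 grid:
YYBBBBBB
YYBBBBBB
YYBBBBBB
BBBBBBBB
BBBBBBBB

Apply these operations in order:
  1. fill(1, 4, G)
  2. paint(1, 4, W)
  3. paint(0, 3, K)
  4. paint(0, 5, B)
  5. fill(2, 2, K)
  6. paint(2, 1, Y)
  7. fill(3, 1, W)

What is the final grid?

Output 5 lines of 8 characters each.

After op 1 fill(1,4,G) [34 cells changed]:
YYGGGGGG
YYGGGGGG
YYGGGGGG
GGGGGGGG
GGGGGGGG
After op 2 paint(1,4,W):
YYGGGGGG
YYGGWGGG
YYGGGGGG
GGGGGGGG
GGGGGGGG
After op 3 paint(0,3,K):
YYGKGGGG
YYGGWGGG
YYGGGGGG
GGGGGGGG
GGGGGGGG
After op 4 paint(0,5,B):
YYGKGBGG
YYGGWGGG
YYGGGGGG
GGGGGGGG
GGGGGGGG
After op 5 fill(2,2,K) [30 cells changed]:
YYKKGBKK
YYKKWKKK
YYKKKKKK
KKKKKKKK
KKKKKKKK
After op 6 paint(2,1,Y):
YYKKGBKK
YYKKWKKK
YYKKKKKK
KKKKKKKK
KKKKKKKK
After op 7 fill(3,1,W) [31 cells changed]:
YYWWGBWW
YYWWWWWW
YYWWWWWW
WWWWWWWW
WWWWWWWW

Answer: YYWWGBWW
YYWWWWWW
YYWWWWWW
WWWWWWWW
WWWWWWWW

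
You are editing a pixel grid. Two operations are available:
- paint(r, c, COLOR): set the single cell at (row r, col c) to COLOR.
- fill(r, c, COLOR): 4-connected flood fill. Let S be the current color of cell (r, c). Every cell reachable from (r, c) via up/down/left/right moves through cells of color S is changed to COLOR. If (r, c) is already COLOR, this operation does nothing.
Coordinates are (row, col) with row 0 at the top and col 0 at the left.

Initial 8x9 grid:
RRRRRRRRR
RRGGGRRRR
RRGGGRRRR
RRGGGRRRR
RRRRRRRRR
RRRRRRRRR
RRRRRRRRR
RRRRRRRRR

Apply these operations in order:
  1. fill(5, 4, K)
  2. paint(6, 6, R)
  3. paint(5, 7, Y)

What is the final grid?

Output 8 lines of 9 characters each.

After op 1 fill(5,4,K) [63 cells changed]:
KKKKKKKKK
KKGGGKKKK
KKGGGKKKK
KKGGGKKKK
KKKKKKKKK
KKKKKKKKK
KKKKKKKKK
KKKKKKKKK
After op 2 paint(6,6,R):
KKKKKKKKK
KKGGGKKKK
KKGGGKKKK
KKGGGKKKK
KKKKKKKKK
KKKKKKKKK
KKKKKKRKK
KKKKKKKKK
After op 3 paint(5,7,Y):
KKKKKKKKK
KKGGGKKKK
KKGGGKKKK
KKGGGKKKK
KKKKKKKKK
KKKKKKKYK
KKKKKKRKK
KKKKKKKKK

Answer: KKKKKKKKK
KKGGGKKKK
KKGGGKKKK
KKGGGKKKK
KKKKKKKKK
KKKKKKKYK
KKKKKKRKK
KKKKKKKKK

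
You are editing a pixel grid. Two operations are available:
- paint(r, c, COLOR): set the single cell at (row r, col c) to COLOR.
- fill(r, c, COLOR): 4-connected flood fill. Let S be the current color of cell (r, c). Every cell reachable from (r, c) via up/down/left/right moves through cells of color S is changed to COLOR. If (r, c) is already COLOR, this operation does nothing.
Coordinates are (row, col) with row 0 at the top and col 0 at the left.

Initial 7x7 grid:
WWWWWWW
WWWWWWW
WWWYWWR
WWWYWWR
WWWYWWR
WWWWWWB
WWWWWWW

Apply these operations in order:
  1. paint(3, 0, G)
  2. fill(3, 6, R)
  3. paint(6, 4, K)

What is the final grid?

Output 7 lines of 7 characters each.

After op 1 paint(3,0,G):
WWWWWWW
WWWWWWW
WWWYWWR
GWWYWWR
WWWYWWR
WWWWWWB
WWWWWWW
After op 2 fill(3,6,R) [0 cells changed]:
WWWWWWW
WWWWWWW
WWWYWWR
GWWYWWR
WWWYWWR
WWWWWWB
WWWWWWW
After op 3 paint(6,4,K):
WWWWWWW
WWWWWWW
WWWYWWR
GWWYWWR
WWWYWWR
WWWWWWB
WWWWKWW

Answer: WWWWWWW
WWWWWWW
WWWYWWR
GWWYWWR
WWWYWWR
WWWWWWB
WWWWKWW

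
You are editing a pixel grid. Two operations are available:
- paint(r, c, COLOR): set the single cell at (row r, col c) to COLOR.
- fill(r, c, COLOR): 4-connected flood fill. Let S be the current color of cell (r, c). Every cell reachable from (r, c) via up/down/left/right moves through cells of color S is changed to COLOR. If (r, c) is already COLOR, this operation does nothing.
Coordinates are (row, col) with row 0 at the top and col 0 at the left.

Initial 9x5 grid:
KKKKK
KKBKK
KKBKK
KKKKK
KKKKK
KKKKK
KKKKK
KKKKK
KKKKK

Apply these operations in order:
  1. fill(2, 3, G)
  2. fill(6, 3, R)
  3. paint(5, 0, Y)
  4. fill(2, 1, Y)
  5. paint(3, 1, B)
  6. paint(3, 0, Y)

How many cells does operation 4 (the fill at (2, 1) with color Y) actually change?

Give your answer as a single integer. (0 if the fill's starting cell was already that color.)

After op 1 fill(2,3,G) [43 cells changed]:
GGGGG
GGBGG
GGBGG
GGGGG
GGGGG
GGGGG
GGGGG
GGGGG
GGGGG
After op 2 fill(6,3,R) [43 cells changed]:
RRRRR
RRBRR
RRBRR
RRRRR
RRRRR
RRRRR
RRRRR
RRRRR
RRRRR
After op 3 paint(5,0,Y):
RRRRR
RRBRR
RRBRR
RRRRR
RRRRR
YRRRR
RRRRR
RRRRR
RRRRR
After op 4 fill(2,1,Y) [42 cells changed]:
YYYYY
YYBYY
YYBYY
YYYYY
YYYYY
YYYYY
YYYYY
YYYYY
YYYYY

Answer: 42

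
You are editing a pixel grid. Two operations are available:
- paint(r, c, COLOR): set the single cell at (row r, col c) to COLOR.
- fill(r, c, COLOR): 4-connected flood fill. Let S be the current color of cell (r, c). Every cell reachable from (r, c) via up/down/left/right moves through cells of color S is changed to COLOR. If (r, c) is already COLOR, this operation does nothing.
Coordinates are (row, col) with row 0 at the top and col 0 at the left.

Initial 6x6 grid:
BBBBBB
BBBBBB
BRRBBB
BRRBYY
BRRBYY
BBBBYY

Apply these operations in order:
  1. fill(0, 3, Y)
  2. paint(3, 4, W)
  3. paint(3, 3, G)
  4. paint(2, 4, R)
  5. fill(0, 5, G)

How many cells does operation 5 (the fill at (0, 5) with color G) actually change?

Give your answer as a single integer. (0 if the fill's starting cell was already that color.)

Answer: 27

Derivation:
After op 1 fill(0,3,Y) [24 cells changed]:
YYYYYY
YYYYYY
YRRYYY
YRRYYY
YRRYYY
YYYYYY
After op 2 paint(3,4,W):
YYYYYY
YYYYYY
YRRYYY
YRRYWY
YRRYYY
YYYYYY
After op 3 paint(3,3,G):
YYYYYY
YYYYYY
YRRYYY
YRRGWY
YRRYYY
YYYYYY
After op 4 paint(2,4,R):
YYYYYY
YYYYYY
YRRYRY
YRRGWY
YRRYYY
YYYYYY
After op 5 fill(0,5,G) [27 cells changed]:
GGGGGG
GGGGGG
GRRGRG
GRRGWG
GRRGGG
GGGGGG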